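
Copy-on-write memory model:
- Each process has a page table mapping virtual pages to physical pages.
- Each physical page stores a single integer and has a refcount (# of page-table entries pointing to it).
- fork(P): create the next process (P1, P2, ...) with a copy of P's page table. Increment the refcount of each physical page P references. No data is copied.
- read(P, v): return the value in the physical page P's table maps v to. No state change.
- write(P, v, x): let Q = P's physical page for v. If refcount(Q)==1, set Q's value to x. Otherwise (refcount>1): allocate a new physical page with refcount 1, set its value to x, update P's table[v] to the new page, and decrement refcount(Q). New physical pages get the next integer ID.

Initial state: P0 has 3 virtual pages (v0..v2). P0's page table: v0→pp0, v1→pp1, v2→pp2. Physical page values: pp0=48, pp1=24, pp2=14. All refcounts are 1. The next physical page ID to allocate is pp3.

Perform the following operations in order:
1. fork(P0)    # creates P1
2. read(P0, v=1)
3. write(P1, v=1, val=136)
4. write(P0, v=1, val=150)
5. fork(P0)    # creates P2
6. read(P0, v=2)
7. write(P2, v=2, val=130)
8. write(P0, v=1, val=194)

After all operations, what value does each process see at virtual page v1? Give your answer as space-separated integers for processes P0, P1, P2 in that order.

Op 1: fork(P0) -> P1. 3 ppages; refcounts: pp0:2 pp1:2 pp2:2
Op 2: read(P0, v1) -> 24. No state change.
Op 3: write(P1, v1, 136). refcount(pp1)=2>1 -> COPY to pp3. 4 ppages; refcounts: pp0:2 pp1:1 pp2:2 pp3:1
Op 4: write(P0, v1, 150). refcount(pp1)=1 -> write in place. 4 ppages; refcounts: pp0:2 pp1:1 pp2:2 pp3:1
Op 5: fork(P0) -> P2. 4 ppages; refcounts: pp0:3 pp1:2 pp2:3 pp3:1
Op 6: read(P0, v2) -> 14. No state change.
Op 7: write(P2, v2, 130). refcount(pp2)=3>1 -> COPY to pp4. 5 ppages; refcounts: pp0:3 pp1:2 pp2:2 pp3:1 pp4:1
Op 8: write(P0, v1, 194). refcount(pp1)=2>1 -> COPY to pp5. 6 ppages; refcounts: pp0:3 pp1:1 pp2:2 pp3:1 pp4:1 pp5:1
P0: v1 -> pp5 = 194
P1: v1 -> pp3 = 136
P2: v1 -> pp1 = 150

Answer: 194 136 150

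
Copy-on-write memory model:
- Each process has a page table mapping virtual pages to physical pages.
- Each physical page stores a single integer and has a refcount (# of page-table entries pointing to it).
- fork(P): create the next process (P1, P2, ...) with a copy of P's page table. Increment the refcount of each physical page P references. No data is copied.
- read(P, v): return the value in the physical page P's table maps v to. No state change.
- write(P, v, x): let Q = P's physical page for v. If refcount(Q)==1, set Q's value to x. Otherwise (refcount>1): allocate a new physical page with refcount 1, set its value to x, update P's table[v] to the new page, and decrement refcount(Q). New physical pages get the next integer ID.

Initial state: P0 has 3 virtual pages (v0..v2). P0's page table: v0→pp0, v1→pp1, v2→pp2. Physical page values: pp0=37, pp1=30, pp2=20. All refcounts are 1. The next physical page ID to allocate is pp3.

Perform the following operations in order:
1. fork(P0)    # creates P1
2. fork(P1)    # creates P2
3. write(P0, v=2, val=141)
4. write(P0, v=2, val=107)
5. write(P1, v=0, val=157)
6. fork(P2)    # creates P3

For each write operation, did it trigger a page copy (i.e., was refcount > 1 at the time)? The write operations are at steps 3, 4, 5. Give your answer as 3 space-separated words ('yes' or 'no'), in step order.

Op 1: fork(P0) -> P1. 3 ppages; refcounts: pp0:2 pp1:2 pp2:2
Op 2: fork(P1) -> P2. 3 ppages; refcounts: pp0:3 pp1:3 pp2:3
Op 3: write(P0, v2, 141). refcount(pp2)=3>1 -> COPY to pp3. 4 ppages; refcounts: pp0:3 pp1:3 pp2:2 pp3:1
Op 4: write(P0, v2, 107). refcount(pp3)=1 -> write in place. 4 ppages; refcounts: pp0:3 pp1:3 pp2:2 pp3:1
Op 5: write(P1, v0, 157). refcount(pp0)=3>1 -> COPY to pp4. 5 ppages; refcounts: pp0:2 pp1:3 pp2:2 pp3:1 pp4:1
Op 6: fork(P2) -> P3. 5 ppages; refcounts: pp0:3 pp1:4 pp2:3 pp3:1 pp4:1

yes no yes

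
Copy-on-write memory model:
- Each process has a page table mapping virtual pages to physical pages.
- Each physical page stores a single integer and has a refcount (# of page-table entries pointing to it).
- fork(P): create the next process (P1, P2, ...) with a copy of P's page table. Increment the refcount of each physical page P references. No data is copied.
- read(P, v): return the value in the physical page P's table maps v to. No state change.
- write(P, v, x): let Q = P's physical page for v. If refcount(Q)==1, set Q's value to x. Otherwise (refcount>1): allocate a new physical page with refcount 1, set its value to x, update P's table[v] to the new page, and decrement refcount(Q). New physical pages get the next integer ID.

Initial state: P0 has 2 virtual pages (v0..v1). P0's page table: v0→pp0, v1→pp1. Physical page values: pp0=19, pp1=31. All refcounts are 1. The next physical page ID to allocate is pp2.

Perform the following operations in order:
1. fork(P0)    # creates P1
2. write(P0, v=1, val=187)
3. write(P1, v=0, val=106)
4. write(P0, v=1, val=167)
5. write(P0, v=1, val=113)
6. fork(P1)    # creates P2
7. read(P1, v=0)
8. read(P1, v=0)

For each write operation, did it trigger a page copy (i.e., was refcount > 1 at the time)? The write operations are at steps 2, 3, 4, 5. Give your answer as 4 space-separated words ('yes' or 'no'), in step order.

Op 1: fork(P0) -> P1. 2 ppages; refcounts: pp0:2 pp1:2
Op 2: write(P0, v1, 187). refcount(pp1)=2>1 -> COPY to pp2. 3 ppages; refcounts: pp0:2 pp1:1 pp2:1
Op 3: write(P1, v0, 106). refcount(pp0)=2>1 -> COPY to pp3. 4 ppages; refcounts: pp0:1 pp1:1 pp2:1 pp3:1
Op 4: write(P0, v1, 167). refcount(pp2)=1 -> write in place. 4 ppages; refcounts: pp0:1 pp1:1 pp2:1 pp3:1
Op 5: write(P0, v1, 113). refcount(pp2)=1 -> write in place. 4 ppages; refcounts: pp0:1 pp1:1 pp2:1 pp3:1
Op 6: fork(P1) -> P2. 4 ppages; refcounts: pp0:1 pp1:2 pp2:1 pp3:2
Op 7: read(P1, v0) -> 106. No state change.
Op 8: read(P1, v0) -> 106. No state change.

yes yes no no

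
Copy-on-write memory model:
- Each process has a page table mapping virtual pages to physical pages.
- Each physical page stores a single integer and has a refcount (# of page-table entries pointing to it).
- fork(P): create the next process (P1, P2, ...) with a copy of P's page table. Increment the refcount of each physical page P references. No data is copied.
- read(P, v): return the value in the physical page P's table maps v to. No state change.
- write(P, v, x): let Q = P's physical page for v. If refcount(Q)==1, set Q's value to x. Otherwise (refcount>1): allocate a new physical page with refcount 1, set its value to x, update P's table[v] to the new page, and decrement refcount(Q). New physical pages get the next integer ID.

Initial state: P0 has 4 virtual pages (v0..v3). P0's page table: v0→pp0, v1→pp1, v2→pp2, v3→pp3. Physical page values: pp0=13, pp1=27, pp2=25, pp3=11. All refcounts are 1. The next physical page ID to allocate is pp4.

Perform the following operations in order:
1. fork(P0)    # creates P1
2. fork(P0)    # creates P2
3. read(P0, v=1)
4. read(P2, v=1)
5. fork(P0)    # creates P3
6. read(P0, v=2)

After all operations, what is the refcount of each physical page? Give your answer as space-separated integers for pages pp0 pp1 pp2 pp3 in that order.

Op 1: fork(P0) -> P1. 4 ppages; refcounts: pp0:2 pp1:2 pp2:2 pp3:2
Op 2: fork(P0) -> P2. 4 ppages; refcounts: pp0:3 pp1:3 pp2:3 pp3:3
Op 3: read(P0, v1) -> 27. No state change.
Op 4: read(P2, v1) -> 27. No state change.
Op 5: fork(P0) -> P3. 4 ppages; refcounts: pp0:4 pp1:4 pp2:4 pp3:4
Op 6: read(P0, v2) -> 25. No state change.

Answer: 4 4 4 4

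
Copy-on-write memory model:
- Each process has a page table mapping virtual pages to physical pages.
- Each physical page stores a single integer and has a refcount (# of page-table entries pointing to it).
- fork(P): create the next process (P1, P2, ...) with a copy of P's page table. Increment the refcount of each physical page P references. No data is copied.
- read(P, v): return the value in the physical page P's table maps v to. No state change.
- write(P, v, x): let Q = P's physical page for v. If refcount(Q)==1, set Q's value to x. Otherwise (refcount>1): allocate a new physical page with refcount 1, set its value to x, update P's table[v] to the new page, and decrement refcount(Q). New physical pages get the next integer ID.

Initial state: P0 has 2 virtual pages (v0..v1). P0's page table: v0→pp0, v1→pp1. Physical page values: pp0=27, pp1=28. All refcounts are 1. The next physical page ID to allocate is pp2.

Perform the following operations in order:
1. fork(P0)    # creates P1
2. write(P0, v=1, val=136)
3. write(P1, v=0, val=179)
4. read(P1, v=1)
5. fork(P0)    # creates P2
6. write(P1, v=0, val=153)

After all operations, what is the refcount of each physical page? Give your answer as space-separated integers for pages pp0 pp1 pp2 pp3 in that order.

Answer: 2 1 2 1

Derivation:
Op 1: fork(P0) -> P1. 2 ppages; refcounts: pp0:2 pp1:2
Op 2: write(P0, v1, 136). refcount(pp1)=2>1 -> COPY to pp2. 3 ppages; refcounts: pp0:2 pp1:1 pp2:1
Op 3: write(P1, v0, 179). refcount(pp0)=2>1 -> COPY to pp3. 4 ppages; refcounts: pp0:1 pp1:1 pp2:1 pp3:1
Op 4: read(P1, v1) -> 28. No state change.
Op 5: fork(P0) -> P2. 4 ppages; refcounts: pp0:2 pp1:1 pp2:2 pp3:1
Op 6: write(P1, v0, 153). refcount(pp3)=1 -> write in place. 4 ppages; refcounts: pp0:2 pp1:1 pp2:2 pp3:1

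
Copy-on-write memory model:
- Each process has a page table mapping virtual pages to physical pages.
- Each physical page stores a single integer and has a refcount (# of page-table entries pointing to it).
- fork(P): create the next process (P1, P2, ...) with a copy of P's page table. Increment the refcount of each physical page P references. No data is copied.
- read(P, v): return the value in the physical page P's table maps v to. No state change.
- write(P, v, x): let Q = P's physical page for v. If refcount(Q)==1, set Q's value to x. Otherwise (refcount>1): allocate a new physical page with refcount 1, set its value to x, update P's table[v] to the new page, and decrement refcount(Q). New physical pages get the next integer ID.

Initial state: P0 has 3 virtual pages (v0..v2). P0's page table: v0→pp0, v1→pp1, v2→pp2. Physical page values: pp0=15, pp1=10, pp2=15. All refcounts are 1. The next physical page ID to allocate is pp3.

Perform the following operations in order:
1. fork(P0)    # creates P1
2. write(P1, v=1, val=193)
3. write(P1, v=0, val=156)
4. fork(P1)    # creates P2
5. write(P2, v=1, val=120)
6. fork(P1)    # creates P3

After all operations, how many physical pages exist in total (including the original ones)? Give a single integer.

Answer: 6

Derivation:
Op 1: fork(P0) -> P1. 3 ppages; refcounts: pp0:2 pp1:2 pp2:2
Op 2: write(P1, v1, 193). refcount(pp1)=2>1 -> COPY to pp3. 4 ppages; refcounts: pp0:2 pp1:1 pp2:2 pp3:1
Op 3: write(P1, v0, 156). refcount(pp0)=2>1 -> COPY to pp4. 5 ppages; refcounts: pp0:1 pp1:1 pp2:2 pp3:1 pp4:1
Op 4: fork(P1) -> P2. 5 ppages; refcounts: pp0:1 pp1:1 pp2:3 pp3:2 pp4:2
Op 5: write(P2, v1, 120). refcount(pp3)=2>1 -> COPY to pp5. 6 ppages; refcounts: pp0:1 pp1:1 pp2:3 pp3:1 pp4:2 pp5:1
Op 6: fork(P1) -> P3. 6 ppages; refcounts: pp0:1 pp1:1 pp2:4 pp3:2 pp4:3 pp5:1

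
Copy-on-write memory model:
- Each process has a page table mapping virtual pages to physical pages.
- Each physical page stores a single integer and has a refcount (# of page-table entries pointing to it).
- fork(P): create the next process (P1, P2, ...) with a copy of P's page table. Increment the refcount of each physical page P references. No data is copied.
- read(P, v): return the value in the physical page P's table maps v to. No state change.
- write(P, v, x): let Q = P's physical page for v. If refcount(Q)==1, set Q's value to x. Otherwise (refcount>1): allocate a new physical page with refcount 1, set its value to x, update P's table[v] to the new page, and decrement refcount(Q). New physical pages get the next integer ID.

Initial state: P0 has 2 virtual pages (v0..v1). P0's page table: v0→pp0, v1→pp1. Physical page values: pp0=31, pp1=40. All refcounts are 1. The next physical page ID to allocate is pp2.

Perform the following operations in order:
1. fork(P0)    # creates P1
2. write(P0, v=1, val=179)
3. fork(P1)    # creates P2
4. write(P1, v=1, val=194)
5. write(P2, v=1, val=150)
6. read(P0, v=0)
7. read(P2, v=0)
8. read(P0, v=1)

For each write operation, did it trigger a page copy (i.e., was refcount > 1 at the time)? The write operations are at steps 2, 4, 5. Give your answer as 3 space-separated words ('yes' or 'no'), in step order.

Op 1: fork(P0) -> P1. 2 ppages; refcounts: pp0:2 pp1:2
Op 2: write(P0, v1, 179). refcount(pp1)=2>1 -> COPY to pp2. 3 ppages; refcounts: pp0:2 pp1:1 pp2:1
Op 3: fork(P1) -> P2. 3 ppages; refcounts: pp0:3 pp1:2 pp2:1
Op 4: write(P1, v1, 194). refcount(pp1)=2>1 -> COPY to pp3. 4 ppages; refcounts: pp0:3 pp1:1 pp2:1 pp3:1
Op 5: write(P2, v1, 150). refcount(pp1)=1 -> write in place. 4 ppages; refcounts: pp0:3 pp1:1 pp2:1 pp3:1
Op 6: read(P0, v0) -> 31. No state change.
Op 7: read(P2, v0) -> 31. No state change.
Op 8: read(P0, v1) -> 179. No state change.

yes yes no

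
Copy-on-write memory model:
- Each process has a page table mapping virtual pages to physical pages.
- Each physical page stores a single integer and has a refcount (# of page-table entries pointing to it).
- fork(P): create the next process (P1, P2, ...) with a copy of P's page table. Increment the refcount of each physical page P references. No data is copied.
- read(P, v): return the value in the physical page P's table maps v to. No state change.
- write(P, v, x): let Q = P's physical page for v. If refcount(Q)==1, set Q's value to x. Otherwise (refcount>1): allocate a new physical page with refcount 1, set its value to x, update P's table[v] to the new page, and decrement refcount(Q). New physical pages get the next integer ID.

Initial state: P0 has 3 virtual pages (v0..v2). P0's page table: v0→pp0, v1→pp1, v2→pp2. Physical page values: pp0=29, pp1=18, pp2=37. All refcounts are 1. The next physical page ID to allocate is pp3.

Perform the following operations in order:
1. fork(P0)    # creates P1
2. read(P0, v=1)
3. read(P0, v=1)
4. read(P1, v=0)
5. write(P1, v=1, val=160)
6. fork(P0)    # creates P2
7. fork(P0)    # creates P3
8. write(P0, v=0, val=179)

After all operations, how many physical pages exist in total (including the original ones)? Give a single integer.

Answer: 5

Derivation:
Op 1: fork(P0) -> P1. 3 ppages; refcounts: pp0:2 pp1:2 pp2:2
Op 2: read(P0, v1) -> 18. No state change.
Op 3: read(P0, v1) -> 18. No state change.
Op 4: read(P1, v0) -> 29. No state change.
Op 5: write(P1, v1, 160). refcount(pp1)=2>1 -> COPY to pp3. 4 ppages; refcounts: pp0:2 pp1:1 pp2:2 pp3:1
Op 6: fork(P0) -> P2. 4 ppages; refcounts: pp0:3 pp1:2 pp2:3 pp3:1
Op 7: fork(P0) -> P3. 4 ppages; refcounts: pp0:4 pp1:3 pp2:4 pp3:1
Op 8: write(P0, v0, 179). refcount(pp0)=4>1 -> COPY to pp4. 5 ppages; refcounts: pp0:3 pp1:3 pp2:4 pp3:1 pp4:1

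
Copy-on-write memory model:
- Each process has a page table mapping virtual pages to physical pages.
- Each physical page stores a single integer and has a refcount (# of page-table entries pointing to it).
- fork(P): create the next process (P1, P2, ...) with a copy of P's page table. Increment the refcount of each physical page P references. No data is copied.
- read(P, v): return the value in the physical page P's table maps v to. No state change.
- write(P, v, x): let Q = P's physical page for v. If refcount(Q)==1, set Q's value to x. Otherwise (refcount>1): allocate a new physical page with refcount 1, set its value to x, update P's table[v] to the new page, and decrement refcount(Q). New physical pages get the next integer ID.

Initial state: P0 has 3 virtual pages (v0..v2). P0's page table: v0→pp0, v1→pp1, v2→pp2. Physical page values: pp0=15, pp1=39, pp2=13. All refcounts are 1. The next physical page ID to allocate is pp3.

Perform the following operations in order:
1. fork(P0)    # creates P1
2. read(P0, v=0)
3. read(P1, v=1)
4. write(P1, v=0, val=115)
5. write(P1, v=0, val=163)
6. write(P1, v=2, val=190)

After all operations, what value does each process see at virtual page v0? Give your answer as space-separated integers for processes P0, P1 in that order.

Answer: 15 163

Derivation:
Op 1: fork(P0) -> P1. 3 ppages; refcounts: pp0:2 pp1:2 pp2:2
Op 2: read(P0, v0) -> 15. No state change.
Op 3: read(P1, v1) -> 39. No state change.
Op 4: write(P1, v0, 115). refcount(pp0)=2>1 -> COPY to pp3. 4 ppages; refcounts: pp0:1 pp1:2 pp2:2 pp3:1
Op 5: write(P1, v0, 163). refcount(pp3)=1 -> write in place. 4 ppages; refcounts: pp0:1 pp1:2 pp2:2 pp3:1
Op 6: write(P1, v2, 190). refcount(pp2)=2>1 -> COPY to pp4. 5 ppages; refcounts: pp0:1 pp1:2 pp2:1 pp3:1 pp4:1
P0: v0 -> pp0 = 15
P1: v0 -> pp3 = 163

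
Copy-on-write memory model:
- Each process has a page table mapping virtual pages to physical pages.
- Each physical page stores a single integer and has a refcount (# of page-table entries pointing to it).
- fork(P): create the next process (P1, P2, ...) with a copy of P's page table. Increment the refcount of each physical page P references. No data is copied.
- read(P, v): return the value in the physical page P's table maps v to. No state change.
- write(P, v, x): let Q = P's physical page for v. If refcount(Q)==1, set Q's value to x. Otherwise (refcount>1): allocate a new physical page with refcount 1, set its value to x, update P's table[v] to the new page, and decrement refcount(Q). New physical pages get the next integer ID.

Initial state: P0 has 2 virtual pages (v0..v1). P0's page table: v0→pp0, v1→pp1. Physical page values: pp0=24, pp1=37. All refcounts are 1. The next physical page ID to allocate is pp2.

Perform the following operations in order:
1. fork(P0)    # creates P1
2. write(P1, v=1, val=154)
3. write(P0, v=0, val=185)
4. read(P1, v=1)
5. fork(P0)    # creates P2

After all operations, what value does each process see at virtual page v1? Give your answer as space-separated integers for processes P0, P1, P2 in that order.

Answer: 37 154 37

Derivation:
Op 1: fork(P0) -> P1. 2 ppages; refcounts: pp0:2 pp1:2
Op 2: write(P1, v1, 154). refcount(pp1)=2>1 -> COPY to pp2. 3 ppages; refcounts: pp0:2 pp1:1 pp2:1
Op 3: write(P0, v0, 185). refcount(pp0)=2>1 -> COPY to pp3. 4 ppages; refcounts: pp0:1 pp1:1 pp2:1 pp3:1
Op 4: read(P1, v1) -> 154. No state change.
Op 5: fork(P0) -> P2. 4 ppages; refcounts: pp0:1 pp1:2 pp2:1 pp3:2
P0: v1 -> pp1 = 37
P1: v1 -> pp2 = 154
P2: v1 -> pp1 = 37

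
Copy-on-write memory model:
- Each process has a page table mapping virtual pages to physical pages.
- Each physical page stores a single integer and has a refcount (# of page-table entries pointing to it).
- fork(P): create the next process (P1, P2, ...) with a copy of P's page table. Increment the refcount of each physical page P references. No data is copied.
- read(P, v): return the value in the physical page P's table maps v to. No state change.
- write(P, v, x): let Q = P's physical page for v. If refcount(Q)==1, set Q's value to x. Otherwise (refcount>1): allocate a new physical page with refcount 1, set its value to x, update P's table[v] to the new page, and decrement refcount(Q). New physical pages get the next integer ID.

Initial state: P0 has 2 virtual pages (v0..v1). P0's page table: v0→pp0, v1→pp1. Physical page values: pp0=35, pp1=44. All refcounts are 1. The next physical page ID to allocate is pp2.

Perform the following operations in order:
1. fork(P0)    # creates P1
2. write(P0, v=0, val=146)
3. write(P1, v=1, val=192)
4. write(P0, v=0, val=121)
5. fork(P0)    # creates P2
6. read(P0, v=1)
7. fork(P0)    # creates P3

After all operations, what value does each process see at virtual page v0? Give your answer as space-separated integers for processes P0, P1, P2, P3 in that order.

Answer: 121 35 121 121

Derivation:
Op 1: fork(P0) -> P1. 2 ppages; refcounts: pp0:2 pp1:2
Op 2: write(P0, v0, 146). refcount(pp0)=2>1 -> COPY to pp2. 3 ppages; refcounts: pp0:1 pp1:2 pp2:1
Op 3: write(P1, v1, 192). refcount(pp1)=2>1 -> COPY to pp3. 4 ppages; refcounts: pp0:1 pp1:1 pp2:1 pp3:1
Op 4: write(P0, v0, 121). refcount(pp2)=1 -> write in place. 4 ppages; refcounts: pp0:1 pp1:1 pp2:1 pp3:1
Op 5: fork(P0) -> P2. 4 ppages; refcounts: pp0:1 pp1:2 pp2:2 pp3:1
Op 6: read(P0, v1) -> 44. No state change.
Op 7: fork(P0) -> P3. 4 ppages; refcounts: pp0:1 pp1:3 pp2:3 pp3:1
P0: v0 -> pp2 = 121
P1: v0 -> pp0 = 35
P2: v0 -> pp2 = 121
P3: v0 -> pp2 = 121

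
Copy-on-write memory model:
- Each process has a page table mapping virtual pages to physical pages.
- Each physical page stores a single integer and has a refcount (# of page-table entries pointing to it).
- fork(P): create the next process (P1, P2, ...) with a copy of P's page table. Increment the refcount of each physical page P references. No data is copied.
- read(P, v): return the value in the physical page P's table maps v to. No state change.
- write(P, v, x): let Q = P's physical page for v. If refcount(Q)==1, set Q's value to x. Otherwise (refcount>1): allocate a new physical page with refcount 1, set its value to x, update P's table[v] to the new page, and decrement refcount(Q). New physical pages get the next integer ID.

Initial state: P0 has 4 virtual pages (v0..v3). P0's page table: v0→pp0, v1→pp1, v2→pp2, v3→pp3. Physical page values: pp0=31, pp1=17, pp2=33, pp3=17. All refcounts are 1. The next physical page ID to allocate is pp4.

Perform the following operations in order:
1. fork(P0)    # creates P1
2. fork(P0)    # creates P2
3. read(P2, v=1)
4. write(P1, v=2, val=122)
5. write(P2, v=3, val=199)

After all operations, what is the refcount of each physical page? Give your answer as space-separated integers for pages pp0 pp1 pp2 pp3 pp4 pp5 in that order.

Answer: 3 3 2 2 1 1

Derivation:
Op 1: fork(P0) -> P1. 4 ppages; refcounts: pp0:2 pp1:2 pp2:2 pp3:2
Op 2: fork(P0) -> P2. 4 ppages; refcounts: pp0:3 pp1:3 pp2:3 pp3:3
Op 3: read(P2, v1) -> 17. No state change.
Op 4: write(P1, v2, 122). refcount(pp2)=3>1 -> COPY to pp4. 5 ppages; refcounts: pp0:3 pp1:3 pp2:2 pp3:3 pp4:1
Op 5: write(P2, v3, 199). refcount(pp3)=3>1 -> COPY to pp5. 6 ppages; refcounts: pp0:3 pp1:3 pp2:2 pp3:2 pp4:1 pp5:1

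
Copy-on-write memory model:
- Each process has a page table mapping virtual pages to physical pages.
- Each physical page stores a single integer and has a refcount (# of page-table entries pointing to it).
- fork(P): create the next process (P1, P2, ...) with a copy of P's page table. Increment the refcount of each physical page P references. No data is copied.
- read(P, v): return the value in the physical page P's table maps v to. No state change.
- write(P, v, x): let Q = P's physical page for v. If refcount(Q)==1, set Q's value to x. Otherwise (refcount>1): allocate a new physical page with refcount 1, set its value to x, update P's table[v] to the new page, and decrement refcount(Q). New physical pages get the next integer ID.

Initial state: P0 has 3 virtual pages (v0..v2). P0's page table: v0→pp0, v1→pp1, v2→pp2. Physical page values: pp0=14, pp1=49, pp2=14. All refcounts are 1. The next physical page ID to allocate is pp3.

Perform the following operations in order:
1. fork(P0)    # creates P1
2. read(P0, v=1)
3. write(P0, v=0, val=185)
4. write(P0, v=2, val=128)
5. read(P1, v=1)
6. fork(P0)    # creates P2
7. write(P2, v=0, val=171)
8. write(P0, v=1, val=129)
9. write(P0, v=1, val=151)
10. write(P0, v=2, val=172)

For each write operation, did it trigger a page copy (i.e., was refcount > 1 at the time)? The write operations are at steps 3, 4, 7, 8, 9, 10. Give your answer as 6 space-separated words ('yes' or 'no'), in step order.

Op 1: fork(P0) -> P1. 3 ppages; refcounts: pp0:2 pp1:2 pp2:2
Op 2: read(P0, v1) -> 49. No state change.
Op 3: write(P0, v0, 185). refcount(pp0)=2>1 -> COPY to pp3. 4 ppages; refcounts: pp0:1 pp1:2 pp2:2 pp3:1
Op 4: write(P0, v2, 128). refcount(pp2)=2>1 -> COPY to pp4. 5 ppages; refcounts: pp0:1 pp1:2 pp2:1 pp3:1 pp4:1
Op 5: read(P1, v1) -> 49. No state change.
Op 6: fork(P0) -> P2. 5 ppages; refcounts: pp0:1 pp1:3 pp2:1 pp3:2 pp4:2
Op 7: write(P2, v0, 171). refcount(pp3)=2>1 -> COPY to pp5. 6 ppages; refcounts: pp0:1 pp1:3 pp2:1 pp3:1 pp4:2 pp5:1
Op 8: write(P0, v1, 129). refcount(pp1)=3>1 -> COPY to pp6. 7 ppages; refcounts: pp0:1 pp1:2 pp2:1 pp3:1 pp4:2 pp5:1 pp6:1
Op 9: write(P0, v1, 151). refcount(pp6)=1 -> write in place. 7 ppages; refcounts: pp0:1 pp1:2 pp2:1 pp3:1 pp4:2 pp5:1 pp6:1
Op 10: write(P0, v2, 172). refcount(pp4)=2>1 -> COPY to pp7. 8 ppages; refcounts: pp0:1 pp1:2 pp2:1 pp3:1 pp4:1 pp5:1 pp6:1 pp7:1

yes yes yes yes no yes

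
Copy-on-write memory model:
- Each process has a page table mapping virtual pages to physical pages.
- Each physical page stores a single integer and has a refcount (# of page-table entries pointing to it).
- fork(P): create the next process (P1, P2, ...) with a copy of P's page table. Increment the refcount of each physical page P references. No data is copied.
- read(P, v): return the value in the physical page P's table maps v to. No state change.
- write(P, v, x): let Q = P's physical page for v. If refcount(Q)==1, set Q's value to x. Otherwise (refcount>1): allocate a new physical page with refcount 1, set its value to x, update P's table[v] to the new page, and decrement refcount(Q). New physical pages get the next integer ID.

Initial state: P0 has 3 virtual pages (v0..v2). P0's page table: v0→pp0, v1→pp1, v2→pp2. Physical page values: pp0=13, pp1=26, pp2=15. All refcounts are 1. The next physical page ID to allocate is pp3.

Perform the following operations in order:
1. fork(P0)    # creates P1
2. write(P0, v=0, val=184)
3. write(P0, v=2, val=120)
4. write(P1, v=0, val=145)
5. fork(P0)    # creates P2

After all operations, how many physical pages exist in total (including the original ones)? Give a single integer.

Op 1: fork(P0) -> P1. 3 ppages; refcounts: pp0:2 pp1:2 pp2:2
Op 2: write(P0, v0, 184). refcount(pp0)=2>1 -> COPY to pp3. 4 ppages; refcounts: pp0:1 pp1:2 pp2:2 pp3:1
Op 3: write(P0, v2, 120). refcount(pp2)=2>1 -> COPY to pp4. 5 ppages; refcounts: pp0:1 pp1:2 pp2:1 pp3:1 pp4:1
Op 4: write(P1, v0, 145). refcount(pp0)=1 -> write in place. 5 ppages; refcounts: pp0:1 pp1:2 pp2:1 pp3:1 pp4:1
Op 5: fork(P0) -> P2. 5 ppages; refcounts: pp0:1 pp1:3 pp2:1 pp3:2 pp4:2

Answer: 5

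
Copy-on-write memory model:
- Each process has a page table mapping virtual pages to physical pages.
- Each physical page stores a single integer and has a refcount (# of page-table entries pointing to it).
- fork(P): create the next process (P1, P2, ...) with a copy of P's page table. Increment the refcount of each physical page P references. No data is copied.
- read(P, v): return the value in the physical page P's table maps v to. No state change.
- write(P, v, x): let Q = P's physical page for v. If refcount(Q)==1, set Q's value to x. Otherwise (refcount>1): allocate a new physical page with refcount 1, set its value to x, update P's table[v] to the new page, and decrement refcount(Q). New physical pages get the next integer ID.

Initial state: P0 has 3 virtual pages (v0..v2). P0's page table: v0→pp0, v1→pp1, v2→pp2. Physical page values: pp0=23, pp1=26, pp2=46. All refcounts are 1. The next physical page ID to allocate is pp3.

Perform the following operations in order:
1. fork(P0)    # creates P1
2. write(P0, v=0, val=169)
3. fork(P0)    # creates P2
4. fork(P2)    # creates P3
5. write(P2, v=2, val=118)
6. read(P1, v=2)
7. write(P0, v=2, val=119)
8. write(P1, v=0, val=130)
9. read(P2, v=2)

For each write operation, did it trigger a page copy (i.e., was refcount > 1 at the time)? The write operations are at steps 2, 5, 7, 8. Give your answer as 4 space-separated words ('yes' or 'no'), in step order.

Op 1: fork(P0) -> P1. 3 ppages; refcounts: pp0:2 pp1:2 pp2:2
Op 2: write(P0, v0, 169). refcount(pp0)=2>1 -> COPY to pp3. 4 ppages; refcounts: pp0:1 pp1:2 pp2:2 pp3:1
Op 3: fork(P0) -> P2. 4 ppages; refcounts: pp0:1 pp1:3 pp2:3 pp3:2
Op 4: fork(P2) -> P3. 4 ppages; refcounts: pp0:1 pp1:4 pp2:4 pp3:3
Op 5: write(P2, v2, 118). refcount(pp2)=4>1 -> COPY to pp4. 5 ppages; refcounts: pp0:1 pp1:4 pp2:3 pp3:3 pp4:1
Op 6: read(P1, v2) -> 46. No state change.
Op 7: write(P0, v2, 119). refcount(pp2)=3>1 -> COPY to pp5. 6 ppages; refcounts: pp0:1 pp1:4 pp2:2 pp3:3 pp4:1 pp5:1
Op 8: write(P1, v0, 130). refcount(pp0)=1 -> write in place. 6 ppages; refcounts: pp0:1 pp1:4 pp2:2 pp3:3 pp4:1 pp5:1
Op 9: read(P2, v2) -> 118. No state change.

yes yes yes no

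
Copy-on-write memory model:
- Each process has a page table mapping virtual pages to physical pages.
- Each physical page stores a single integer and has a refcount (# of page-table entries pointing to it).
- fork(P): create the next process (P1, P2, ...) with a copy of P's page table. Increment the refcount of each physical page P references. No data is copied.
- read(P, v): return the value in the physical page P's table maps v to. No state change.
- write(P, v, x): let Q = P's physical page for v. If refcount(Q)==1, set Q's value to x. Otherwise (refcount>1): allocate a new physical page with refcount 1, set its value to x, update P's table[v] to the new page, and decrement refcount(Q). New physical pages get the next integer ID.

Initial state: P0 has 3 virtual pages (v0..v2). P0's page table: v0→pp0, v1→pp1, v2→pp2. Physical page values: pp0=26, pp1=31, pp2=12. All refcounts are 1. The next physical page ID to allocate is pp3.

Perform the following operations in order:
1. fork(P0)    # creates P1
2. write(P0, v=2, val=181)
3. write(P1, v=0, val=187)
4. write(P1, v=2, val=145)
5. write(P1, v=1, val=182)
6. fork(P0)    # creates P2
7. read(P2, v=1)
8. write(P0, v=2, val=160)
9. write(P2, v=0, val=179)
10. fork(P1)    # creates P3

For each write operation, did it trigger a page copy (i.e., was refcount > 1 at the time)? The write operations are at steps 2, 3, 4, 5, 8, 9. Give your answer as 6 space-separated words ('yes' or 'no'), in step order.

Op 1: fork(P0) -> P1. 3 ppages; refcounts: pp0:2 pp1:2 pp2:2
Op 2: write(P0, v2, 181). refcount(pp2)=2>1 -> COPY to pp3. 4 ppages; refcounts: pp0:2 pp1:2 pp2:1 pp3:1
Op 3: write(P1, v0, 187). refcount(pp0)=2>1 -> COPY to pp4. 5 ppages; refcounts: pp0:1 pp1:2 pp2:1 pp3:1 pp4:1
Op 4: write(P1, v2, 145). refcount(pp2)=1 -> write in place. 5 ppages; refcounts: pp0:1 pp1:2 pp2:1 pp3:1 pp4:1
Op 5: write(P1, v1, 182). refcount(pp1)=2>1 -> COPY to pp5. 6 ppages; refcounts: pp0:1 pp1:1 pp2:1 pp3:1 pp4:1 pp5:1
Op 6: fork(P0) -> P2. 6 ppages; refcounts: pp0:2 pp1:2 pp2:1 pp3:2 pp4:1 pp5:1
Op 7: read(P2, v1) -> 31. No state change.
Op 8: write(P0, v2, 160). refcount(pp3)=2>1 -> COPY to pp6. 7 ppages; refcounts: pp0:2 pp1:2 pp2:1 pp3:1 pp4:1 pp5:1 pp6:1
Op 9: write(P2, v0, 179). refcount(pp0)=2>1 -> COPY to pp7. 8 ppages; refcounts: pp0:1 pp1:2 pp2:1 pp3:1 pp4:1 pp5:1 pp6:1 pp7:1
Op 10: fork(P1) -> P3. 8 ppages; refcounts: pp0:1 pp1:2 pp2:2 pp3:1 pp4:2 pp5:2 pp6:1 pp7:1

yes yes no yes yes yes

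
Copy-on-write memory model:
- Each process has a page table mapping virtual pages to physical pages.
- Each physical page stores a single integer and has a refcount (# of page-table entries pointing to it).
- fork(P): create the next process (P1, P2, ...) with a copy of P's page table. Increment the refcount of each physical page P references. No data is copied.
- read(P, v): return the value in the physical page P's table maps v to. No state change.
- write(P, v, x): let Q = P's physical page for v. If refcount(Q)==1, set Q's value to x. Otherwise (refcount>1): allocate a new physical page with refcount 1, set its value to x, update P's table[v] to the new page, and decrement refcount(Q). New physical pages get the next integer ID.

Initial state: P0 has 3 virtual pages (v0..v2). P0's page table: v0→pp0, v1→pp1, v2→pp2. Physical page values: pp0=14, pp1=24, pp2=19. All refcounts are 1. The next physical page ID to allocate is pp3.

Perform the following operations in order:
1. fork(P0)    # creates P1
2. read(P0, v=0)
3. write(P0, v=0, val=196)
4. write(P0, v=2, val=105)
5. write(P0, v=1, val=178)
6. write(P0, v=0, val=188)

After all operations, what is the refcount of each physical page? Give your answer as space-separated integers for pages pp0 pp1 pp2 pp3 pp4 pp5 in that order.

Answer: 1 1 1 1 1 1

Derivation:
Op 1: fork(P0) -> P1. 3 ppages; refcounts: pp0:2 pp1:2 pp2:2
Op 2: read(P0, v0) -> 14. No state change.
Op 3: write(P0, v0, 196). refcount(pp0)=2>1 -> COPY to pp3. 4 ppages; refcounts: pp0:1 pp1:2 pp2:2 pp3:1
Op 4: write(P0, v2, 105). refcount(pp2)=2>1 -> COPY to pp4. 5 ppages; refcounts: pp0:1 pp1:2 pp2:1 pp3:1 pp4:1
Op 5: write(P0, v1, 178). refcount(pp1)=2>1 -> COPY to pp5. 6 ppages; refcounts: pp0:1 pp1:1 pp2:1 pp3:1 pp4:1 pp5:1
Op 6: write(P0, v0, 188). refcount(pp3)=1 -> write in place. 6 ppages; refcounts: pp0:1 pp1:1 pp2:1 pp3:1 pp4:1 pp5:1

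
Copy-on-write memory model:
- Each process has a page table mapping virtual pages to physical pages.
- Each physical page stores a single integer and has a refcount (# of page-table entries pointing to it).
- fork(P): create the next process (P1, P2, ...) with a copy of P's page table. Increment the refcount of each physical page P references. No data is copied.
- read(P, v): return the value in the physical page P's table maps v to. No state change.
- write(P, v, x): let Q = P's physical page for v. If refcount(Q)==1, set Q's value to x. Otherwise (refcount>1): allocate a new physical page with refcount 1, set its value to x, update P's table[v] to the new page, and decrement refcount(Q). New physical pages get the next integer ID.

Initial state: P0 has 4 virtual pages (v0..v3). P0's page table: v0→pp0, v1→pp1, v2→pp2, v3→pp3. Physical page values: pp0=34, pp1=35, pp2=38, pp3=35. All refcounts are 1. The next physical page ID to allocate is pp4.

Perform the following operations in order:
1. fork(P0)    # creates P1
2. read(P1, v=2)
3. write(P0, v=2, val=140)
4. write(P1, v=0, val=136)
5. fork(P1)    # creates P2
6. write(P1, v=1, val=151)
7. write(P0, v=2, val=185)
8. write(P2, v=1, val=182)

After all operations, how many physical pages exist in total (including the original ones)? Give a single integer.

Op 1: fork(P0) -> P1. 4 ppages; refcounts: pp0:2 pp1:2 pp2:2 pp3:2
Op 2: read(P1, v2) -> 38. No state change.
Op 3: write(P0, v2, 140). refcount(pp2)=2>1 -> COPY to pp4. 5 ppages; refcounts: pp0:2 pp1:2 pp2:1 pp3:2 pp4:1
Op 4: write(P1, v0, 136). refcount(pp0)=2>1 -> COPY to pp5. 6 ppages; refcounts: pp0:1 pp1:2 pp2:1 pp3:2 pp4:1 pp5:1
Op 5: fork(P1) -> P2. 6 ppages; refcounts: pp0:1 pp1:3 pp2:2 pp3:3 pp4:1 pp5:2
Op 6: write(P1, v1, 151). refcount(pp1)=3>1 -> COPY to pp6. 7 ppages; refcounts: pp0:1 pp1:2 pp2:2 pp3:3 pp4:1 pp5:2 pp6:1
Op 7: write(P0, v2, 185). refcount(pp4)=1 -> write in place. 7 ppages; refcounts: pp0:1 pp1:2 pp2:2 pp3:3 pp4:1 pp5:2 pp6:1
Op 8: write(P2, v1, 182). refcount(pp1)=2>1 -> COPY to pp7. 8 ppages; refcounts: pp0:1 pp1:1 pp2:2 pp3:3 pp4:1 pp5:2 pp6:1 pp7:1

Answer: 8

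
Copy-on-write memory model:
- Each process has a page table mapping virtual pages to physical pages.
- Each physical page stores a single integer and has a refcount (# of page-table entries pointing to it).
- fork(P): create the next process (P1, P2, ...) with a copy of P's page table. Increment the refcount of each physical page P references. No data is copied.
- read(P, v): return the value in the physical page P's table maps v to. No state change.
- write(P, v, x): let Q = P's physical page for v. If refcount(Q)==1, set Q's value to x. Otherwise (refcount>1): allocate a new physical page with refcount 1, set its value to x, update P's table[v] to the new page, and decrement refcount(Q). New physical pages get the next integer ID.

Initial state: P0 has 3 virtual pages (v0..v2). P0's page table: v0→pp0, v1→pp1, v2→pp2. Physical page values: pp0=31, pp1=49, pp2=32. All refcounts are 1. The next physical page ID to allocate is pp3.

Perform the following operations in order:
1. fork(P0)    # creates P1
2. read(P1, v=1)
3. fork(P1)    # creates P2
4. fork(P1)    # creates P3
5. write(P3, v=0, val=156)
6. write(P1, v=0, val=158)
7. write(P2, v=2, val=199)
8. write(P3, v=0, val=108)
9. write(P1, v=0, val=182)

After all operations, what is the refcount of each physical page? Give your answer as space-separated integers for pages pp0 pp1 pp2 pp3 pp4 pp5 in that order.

Answer: 2 4 3 1 1 1

Derivation:
Op 1: fork(P0) -> P1. 3 ppages; refcounts: pp0:2 pp1:2 pp2:2
Op 2: read(P1, v1) -> 49. No state change.
Op 3: fork(P1) -> P2. 3 ppages; refcounts: pp0:3 pp1:3 pp2:3
Op 4: fork(P1) -> P3. 3 ppages; refcounts: pp0:4 pp1:4 pp2:4
Op 5: write(P3, v0, 156). refcount(pp0)=4>1 -> COPY to pp3. 4 ppages; refcounts: pp0:3 pp1:4 pp2:4 pp3:1
Op 6: write(P1, v0, 158). refcount(pp0)=3>1 -> COPY to pp4. 5 ppages; refcounts: pp0:2 pp1:4 pp2:4 pp3:1 pp4:1
Op 7: write(P2, v2, 199). refcount(pp2)=4>1 -> COPY to pp5. 6 ppages; refcounts: pp0:2 pp1:4 pp2:3 pp3:1 pp4:1 pp5:1
Op 8: write(P3, v0, 108). refcount(pp3)=1 -> write in place. 6 ppages; refcounts: pp0:2 pp1:4 pp2:3 pp3:1 pp4:1 pp5:1
Op 9: write(P1, v0, 182). refcount(pp4)=1 -> write in place. 6 ppages; refcounts: pp0:2 pp1:4 pp2:3 pp3:1 pp4:1 pp5:1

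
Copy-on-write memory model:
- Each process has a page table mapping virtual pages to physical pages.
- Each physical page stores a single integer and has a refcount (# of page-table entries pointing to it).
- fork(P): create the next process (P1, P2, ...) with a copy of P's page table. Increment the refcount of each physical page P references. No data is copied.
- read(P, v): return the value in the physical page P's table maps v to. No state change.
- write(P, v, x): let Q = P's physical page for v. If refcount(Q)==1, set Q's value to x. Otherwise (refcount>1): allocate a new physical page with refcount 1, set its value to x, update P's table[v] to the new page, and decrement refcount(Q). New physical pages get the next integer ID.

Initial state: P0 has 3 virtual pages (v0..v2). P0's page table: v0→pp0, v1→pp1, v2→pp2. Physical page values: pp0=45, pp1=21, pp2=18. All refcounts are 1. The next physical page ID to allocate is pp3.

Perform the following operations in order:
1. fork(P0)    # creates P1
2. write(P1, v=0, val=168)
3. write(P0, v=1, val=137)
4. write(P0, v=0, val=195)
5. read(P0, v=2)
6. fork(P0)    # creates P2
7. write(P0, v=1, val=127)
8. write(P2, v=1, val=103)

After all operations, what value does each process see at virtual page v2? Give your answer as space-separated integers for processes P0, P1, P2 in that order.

Answer: 18 18 18

Derivation:
Op 1: fork(P0) -> P1. 3 ppages; refcounts: pp0:2 pp1:2 pp2:2
Op 2: write(P1, v0, 168). refcount(pp0)=2>1 -> COPY to pp3. 4 ppages; refcounts: pp0:1 pp1:2 pp2:2 pp3:1
Op 3: write(P0, v1, 137). refcount(pp1)=2>1 -> COPY to pp4. 5 ppages; refcounts: pp0:1 pp1:1 pp2:2 pp3:1 pp4:1
Op 4: write(P0, v0, 195). refcount(pp0)=1 -> write in place. 5 ppages; refcounts: pp0:1 pp1:1 pp2:2 pp3:1 pp4:1
Op 5: read(P0, v2) -> 18. No state change.
Op 6: fork(P0) -> P2. 5 ppages; refcounts: pp0:2 pp1:1 pp2:3 pp3:1 pp4:2
Op 7: write(P0, v1, 127). refcount(pp4)=2>1 -> COPY to pp5. 6 ppages; refcounts: pp0:2 pp1:1 pp2:3 pp3:1 pp4:1 pp5:1
Op 8: write(P2, v1, 103). refcount(pp4)=1 -> write in place. 6 ppages; refcounts: pp0:2 pp1:1 pp2:3 pp3:1 pp4:1 pp5:1
P0: v2 -> pp2 = 18
P1: v2 -> pp2 = 18
P2: v2 -> pp2 = 18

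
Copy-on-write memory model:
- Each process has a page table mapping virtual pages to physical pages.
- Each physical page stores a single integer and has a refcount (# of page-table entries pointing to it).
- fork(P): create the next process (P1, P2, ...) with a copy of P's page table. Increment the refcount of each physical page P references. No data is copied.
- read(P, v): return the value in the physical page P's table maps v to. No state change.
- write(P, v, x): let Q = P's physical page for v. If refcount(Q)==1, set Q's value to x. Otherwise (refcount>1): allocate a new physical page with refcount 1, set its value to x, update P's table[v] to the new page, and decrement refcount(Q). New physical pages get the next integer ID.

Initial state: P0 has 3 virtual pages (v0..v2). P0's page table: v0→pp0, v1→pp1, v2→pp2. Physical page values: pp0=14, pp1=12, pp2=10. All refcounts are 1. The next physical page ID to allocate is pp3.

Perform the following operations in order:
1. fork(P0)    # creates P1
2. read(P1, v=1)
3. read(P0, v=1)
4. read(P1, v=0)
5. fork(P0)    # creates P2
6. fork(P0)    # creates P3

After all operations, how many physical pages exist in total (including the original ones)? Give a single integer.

Answer: 3

Derivation:
Op 1: fork(P0) -> P1. 3 ppages; refcounts: pp0:2 pp1:2 pp2:2
Op 2: read(P1, v1) -> 12. No state change.
Op 3: read(P0, v1) -> 12. No state change.
Op 4: read(P1, v0) -> 14. No state change.
Op 5: fork(P0) -> P2. 3 ppages; refcounts: pp0:3 pp1:3 pp2:3
Op 6: fork(P0) -> P3. 3 ppages; refcounts: pp0:4 pp1:4 pp2:4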